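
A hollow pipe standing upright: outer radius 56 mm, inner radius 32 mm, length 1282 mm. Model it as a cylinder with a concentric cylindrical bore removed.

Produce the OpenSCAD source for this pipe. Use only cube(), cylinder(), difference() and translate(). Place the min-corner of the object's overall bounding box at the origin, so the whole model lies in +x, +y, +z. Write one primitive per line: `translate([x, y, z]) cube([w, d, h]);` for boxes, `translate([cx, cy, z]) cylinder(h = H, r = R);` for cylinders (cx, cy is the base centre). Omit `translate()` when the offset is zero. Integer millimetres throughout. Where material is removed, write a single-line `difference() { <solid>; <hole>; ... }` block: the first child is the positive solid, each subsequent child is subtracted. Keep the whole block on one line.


difference() { translate([56, 56, 0]) cylinder(h = 1282, r = 56); translate([56, 56, 0]) cylinder(h = 1282, r = 32); }


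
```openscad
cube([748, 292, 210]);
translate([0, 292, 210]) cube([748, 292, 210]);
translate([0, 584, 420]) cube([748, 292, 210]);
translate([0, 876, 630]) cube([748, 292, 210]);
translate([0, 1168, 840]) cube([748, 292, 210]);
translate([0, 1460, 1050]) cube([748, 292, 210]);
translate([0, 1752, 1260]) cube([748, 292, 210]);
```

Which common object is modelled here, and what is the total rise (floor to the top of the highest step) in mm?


A staircase. The total rise is 1470 mm.

7 identical blocks, each offset up and back from the previous — a staircase. Each step is 210 mm tall and there are 7 of them, so the total rise is 7 × 210 = 1470 mm.


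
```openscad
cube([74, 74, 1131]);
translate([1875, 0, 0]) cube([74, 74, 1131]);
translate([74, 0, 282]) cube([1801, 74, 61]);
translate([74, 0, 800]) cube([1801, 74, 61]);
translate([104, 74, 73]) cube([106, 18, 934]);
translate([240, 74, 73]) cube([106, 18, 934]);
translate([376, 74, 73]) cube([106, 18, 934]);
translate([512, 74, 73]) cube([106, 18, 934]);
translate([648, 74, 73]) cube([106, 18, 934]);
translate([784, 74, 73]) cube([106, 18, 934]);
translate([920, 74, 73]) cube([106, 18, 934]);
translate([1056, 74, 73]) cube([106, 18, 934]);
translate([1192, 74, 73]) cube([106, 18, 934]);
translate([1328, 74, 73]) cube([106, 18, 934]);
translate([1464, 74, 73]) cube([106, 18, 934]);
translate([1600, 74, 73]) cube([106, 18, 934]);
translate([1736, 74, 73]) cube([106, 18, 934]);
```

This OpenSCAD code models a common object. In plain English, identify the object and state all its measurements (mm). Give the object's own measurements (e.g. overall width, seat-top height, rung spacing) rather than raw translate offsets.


A fence section. Two 74×74 mm posts, 1131 mm tall, stand on the floor with a clear span of 1801 mm between their inner faces. Two horizontal rails of 74×61 mm section span the gap between the posts with their undersides at z = 282 mm and z = 800 mm, flush with the posts' −y face. 13 pickets, each 106 mm wide, 18 mm thick and 934 mm tall, are fixed to the +y face of the rails with their bottoms at z = 73 mm, spaced across the span with a 30 mm gap after the −x post and between neighbouring pickets, with 33 mm left before the +x post.


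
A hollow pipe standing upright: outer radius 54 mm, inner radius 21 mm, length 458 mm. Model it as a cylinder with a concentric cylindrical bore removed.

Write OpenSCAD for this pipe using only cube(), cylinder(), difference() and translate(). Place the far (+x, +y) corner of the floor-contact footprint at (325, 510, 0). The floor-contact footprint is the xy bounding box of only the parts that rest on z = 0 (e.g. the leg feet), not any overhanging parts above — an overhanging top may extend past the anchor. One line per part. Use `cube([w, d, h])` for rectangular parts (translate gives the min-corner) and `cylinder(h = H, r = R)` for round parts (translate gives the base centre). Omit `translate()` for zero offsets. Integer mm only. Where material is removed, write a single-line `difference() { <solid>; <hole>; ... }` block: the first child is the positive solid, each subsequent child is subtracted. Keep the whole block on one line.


difference() { translate([271, 456, 0]) cylinder(h = 458, r = 54); translate([271, 456, 0]) cylinder(h = 458, r = 21); }


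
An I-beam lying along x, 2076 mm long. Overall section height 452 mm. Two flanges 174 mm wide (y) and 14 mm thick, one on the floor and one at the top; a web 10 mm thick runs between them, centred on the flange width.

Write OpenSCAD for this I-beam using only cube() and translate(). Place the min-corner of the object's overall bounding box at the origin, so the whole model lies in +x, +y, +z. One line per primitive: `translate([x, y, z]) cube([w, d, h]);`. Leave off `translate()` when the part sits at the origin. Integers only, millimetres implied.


cube([2076, 174, 14]);
translate([0, 82, 14]) cube([2076, 10, 424]);
translate([0, 0, 438]) cube([2076, 174, 14]);


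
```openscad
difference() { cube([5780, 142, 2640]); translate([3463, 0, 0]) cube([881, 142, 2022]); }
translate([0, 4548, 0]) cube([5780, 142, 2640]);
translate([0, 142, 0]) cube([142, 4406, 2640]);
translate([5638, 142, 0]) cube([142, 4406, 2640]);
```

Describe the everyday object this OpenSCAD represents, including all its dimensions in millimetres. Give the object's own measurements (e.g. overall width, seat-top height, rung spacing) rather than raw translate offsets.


A single room: four walls, each 2640 mm tall and 142 mm thick, enclosing an outside footprint 5780×4690 mm (x × y), no floor or roof. The front and back walls (−y and +y sides) run the full x-width; the side walls fit between their inner faces. A door opening 881 mm wide and 2022 mm tall is cut through the front wall from the floor up, its −x edge 3463 mm from the wall's −x end.


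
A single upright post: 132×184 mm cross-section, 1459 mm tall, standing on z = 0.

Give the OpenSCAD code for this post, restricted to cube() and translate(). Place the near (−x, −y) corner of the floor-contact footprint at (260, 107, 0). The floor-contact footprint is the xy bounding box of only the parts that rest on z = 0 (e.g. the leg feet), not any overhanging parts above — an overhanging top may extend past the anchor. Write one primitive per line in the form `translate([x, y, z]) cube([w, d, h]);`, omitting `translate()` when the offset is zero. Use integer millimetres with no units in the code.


translate([260, 107, 0]) cube([132, 184, 1459]);


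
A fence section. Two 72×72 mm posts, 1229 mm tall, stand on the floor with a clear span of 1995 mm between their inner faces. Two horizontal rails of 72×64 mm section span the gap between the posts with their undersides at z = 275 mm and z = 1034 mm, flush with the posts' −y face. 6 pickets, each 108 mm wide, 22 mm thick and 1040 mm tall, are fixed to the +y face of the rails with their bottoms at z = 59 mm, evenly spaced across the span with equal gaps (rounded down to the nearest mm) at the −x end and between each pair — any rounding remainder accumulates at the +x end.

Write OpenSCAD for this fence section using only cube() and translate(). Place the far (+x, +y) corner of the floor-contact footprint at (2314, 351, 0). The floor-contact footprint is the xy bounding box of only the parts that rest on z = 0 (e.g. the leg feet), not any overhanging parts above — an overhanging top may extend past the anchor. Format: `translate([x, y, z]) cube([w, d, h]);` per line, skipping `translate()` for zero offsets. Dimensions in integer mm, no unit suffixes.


translate([175, 279, 0]) cube([72, 72, 1229]);
translate([2242, 279, 0]) cube([72, 72, 1229]);
translate([247, 279, 275]) cube([1995, 72, 64]);
translate([247, 279, 1034]) cube([1995, 72, 64]);
translate([439, 351, 59]) cube([108, 22, 1040]);
translate([739, 351, 59]) cube([108, 22, 1040]);
translate([1039, 351, 59]) cube([108, 22, 1040]);
translate([1339, 351, 59]) cube([108, 22, 1040]);
translate([1639, 351, 59]) cube([108, 22, 1040]);
translate([1939, 351, 59]) cube([108, 22, 1040]);


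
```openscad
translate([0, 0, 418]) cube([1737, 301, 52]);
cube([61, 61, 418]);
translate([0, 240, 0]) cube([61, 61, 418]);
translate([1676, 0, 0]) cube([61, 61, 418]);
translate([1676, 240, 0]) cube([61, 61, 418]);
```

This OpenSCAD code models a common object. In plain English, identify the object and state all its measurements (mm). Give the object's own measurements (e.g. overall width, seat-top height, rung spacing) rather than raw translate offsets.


A bench: a 1737×301 mm seat slab, 52 mm thick, top at z = 470 mm, on four 61×61 mm square legs flush with the seat corners and standing on z = 0.


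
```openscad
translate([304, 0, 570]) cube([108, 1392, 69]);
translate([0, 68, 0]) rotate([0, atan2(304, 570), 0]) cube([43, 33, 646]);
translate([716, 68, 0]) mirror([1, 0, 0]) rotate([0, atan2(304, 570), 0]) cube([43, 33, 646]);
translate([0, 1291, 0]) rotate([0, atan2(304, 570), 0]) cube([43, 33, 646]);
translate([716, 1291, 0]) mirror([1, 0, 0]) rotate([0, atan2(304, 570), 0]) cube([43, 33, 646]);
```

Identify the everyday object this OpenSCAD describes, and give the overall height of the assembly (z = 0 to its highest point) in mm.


A sawhorse. The overall height is 639 mm.

A beam across two mirrored pairs of raked legs — a sawhorse. The beam's underside is at z = 570 (matching the legs' vertical rise in atan2(304, 570)) and the beam is 69 mm tall, so its top is at 570 + 69 = 639 mm. The raked legs top out at the beam's underside, so that is the highest point.


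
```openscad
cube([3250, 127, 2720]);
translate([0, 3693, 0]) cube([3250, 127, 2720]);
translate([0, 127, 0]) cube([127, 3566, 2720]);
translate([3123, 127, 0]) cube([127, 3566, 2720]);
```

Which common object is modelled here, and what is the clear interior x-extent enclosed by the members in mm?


A house (or room) frame. The interior width is 2996 mm.

Four 2720 mm walls enclosing a rectangle with no floor or roof — a room or house frame. Outside width is 3250 mm and wall thickness is 127 mm, so the interior width is 3250 − 2 × 127 = 2996 mm.


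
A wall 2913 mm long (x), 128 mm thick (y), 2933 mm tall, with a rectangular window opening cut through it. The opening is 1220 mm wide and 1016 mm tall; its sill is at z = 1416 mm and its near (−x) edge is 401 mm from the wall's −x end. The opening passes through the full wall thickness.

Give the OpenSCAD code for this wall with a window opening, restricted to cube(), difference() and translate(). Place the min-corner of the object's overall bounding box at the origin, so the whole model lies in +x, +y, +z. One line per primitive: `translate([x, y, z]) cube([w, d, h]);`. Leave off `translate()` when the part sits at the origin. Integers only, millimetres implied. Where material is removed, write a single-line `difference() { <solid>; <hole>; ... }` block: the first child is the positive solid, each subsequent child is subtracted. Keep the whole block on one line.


difference() { cube([2913, 128, 2933]); translate([401, 0, 1416]) cube([1220, 128, 1016]); }


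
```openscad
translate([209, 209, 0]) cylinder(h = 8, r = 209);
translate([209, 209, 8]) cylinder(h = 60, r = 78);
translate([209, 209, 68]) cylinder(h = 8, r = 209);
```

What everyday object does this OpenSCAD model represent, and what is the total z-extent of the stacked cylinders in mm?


A spool. The overall height is 76 mm.

Three coaxial cylinders, large–small–large — a spool. Two 8 mm flanges and a 60 mm core give 8 + 60 + 8 = 76 mm.


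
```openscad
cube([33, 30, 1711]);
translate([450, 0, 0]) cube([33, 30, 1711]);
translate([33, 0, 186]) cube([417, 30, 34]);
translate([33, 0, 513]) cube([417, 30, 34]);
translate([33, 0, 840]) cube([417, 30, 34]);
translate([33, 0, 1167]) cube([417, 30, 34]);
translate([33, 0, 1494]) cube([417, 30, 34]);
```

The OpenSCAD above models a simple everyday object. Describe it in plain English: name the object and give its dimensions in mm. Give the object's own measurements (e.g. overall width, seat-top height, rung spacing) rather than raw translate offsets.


A straight ladder. Two 33×30 mm vertical rails, 1711 mm tall, stand 483 mm apart (outside-to-outside) with their front faces coplanar on the −y side. 5 rungs, each 30 mm deep and 34 mm tall, span between the inner faces of the rails, front faces flush with the rails. The lowest rung's underside is at z = 186 mm and rungs are spaced 327 mm apart (underside to underside).


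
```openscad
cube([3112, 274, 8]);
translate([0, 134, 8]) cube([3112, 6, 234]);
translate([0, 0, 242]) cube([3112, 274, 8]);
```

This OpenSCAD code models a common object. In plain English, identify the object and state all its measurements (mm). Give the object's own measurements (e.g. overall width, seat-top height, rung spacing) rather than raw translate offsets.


An I-beam lying along x, 3112 mm long. Overall section height 250 mm. Two flanges 274 mm wide (y) and 8 mm thick, one on the floor and one at the top; a web 6 mm thick runs between them, centred on the flange width.


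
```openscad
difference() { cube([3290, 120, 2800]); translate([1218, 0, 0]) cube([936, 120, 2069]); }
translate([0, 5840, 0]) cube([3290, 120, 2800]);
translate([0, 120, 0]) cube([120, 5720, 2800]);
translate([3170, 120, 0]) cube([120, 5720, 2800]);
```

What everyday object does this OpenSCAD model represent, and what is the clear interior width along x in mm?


A single room. The interior width is 3050 mm.

Four walls enclosing a rectangle with a door in the front wall — a room. Outside width 3290 minus two 120 mm walls gives 3050 mm.


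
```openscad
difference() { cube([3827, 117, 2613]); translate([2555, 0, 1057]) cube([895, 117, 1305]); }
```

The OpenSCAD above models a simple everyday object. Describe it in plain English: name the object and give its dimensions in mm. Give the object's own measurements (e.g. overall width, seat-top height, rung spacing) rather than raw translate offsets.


A wall 3827 mm long (x), 117 mm thick (y), 2613 mm tall, with a rectangular window opening cut through it. The opening is 895 mm wide and 1305 mm tall; its sill is at z = 1057 mm and its near (−x) edge is 2555 mm from the wall's −x end. The opening passes through the full wall thickness.


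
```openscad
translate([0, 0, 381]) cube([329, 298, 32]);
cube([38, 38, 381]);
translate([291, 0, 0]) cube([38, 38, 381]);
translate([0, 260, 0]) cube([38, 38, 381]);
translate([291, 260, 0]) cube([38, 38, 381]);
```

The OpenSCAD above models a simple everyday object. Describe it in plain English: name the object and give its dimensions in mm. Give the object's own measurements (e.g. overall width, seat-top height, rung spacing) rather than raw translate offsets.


A simple wooden stool: a rectangular seat 329 mm (x) by 298 mm (y), 32 mm thick, top face at z = 413 mm, on four square legs, each 38×38 mm in cross-section. The legs rest on z = 0, each flush with a corner of the seat.


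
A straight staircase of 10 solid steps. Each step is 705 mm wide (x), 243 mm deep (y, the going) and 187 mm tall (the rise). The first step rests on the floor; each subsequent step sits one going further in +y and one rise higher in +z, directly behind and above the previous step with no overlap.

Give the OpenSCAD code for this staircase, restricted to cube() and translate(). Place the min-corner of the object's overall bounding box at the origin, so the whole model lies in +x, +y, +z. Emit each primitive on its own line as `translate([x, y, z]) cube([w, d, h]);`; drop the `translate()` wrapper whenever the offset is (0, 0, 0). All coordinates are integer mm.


cube([705, 243, 187]);
translate([0, 243, 187]) cube([705, 243, 187]);
translate([0, 486, 374]) cube([705, 243, 187]);
translate([0, 729, 561]) cube([705, 243, 187]);
translate([0, 972, 748]) cube([705, 243, 187]);
translate([0, 1215, 935]) cube([705, 243, 187]);
translate([0, 1458, 1122]) cube([705, 243, 187]);
translate([0, 1701, 1309]) cube([705, 243, 187]);
translate([0, 1944, 1496]) cube([705, 243, 187]);
translate([0, 2187, 1683]) cube([705, 243, 187]);


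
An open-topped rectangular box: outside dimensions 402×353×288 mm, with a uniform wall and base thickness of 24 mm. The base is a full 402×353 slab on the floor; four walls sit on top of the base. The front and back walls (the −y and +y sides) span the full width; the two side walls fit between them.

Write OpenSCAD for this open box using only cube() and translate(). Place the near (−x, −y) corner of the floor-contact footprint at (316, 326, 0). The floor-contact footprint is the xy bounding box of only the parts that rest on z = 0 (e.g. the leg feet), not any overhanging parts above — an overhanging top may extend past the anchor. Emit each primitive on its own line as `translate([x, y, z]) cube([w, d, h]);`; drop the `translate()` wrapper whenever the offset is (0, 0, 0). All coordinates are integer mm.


translate([316, 326, 0]) cube([402, 353, 24]);
translate([316, 326, 24]) cube([402, 24, 264]);
translate([316, 655, 24]) cube([402, 24, 264]);
translate([316, 350, 24]) cube([24, 305, 264]);
translate([694, 350, 24]) cube([24, 305, 264]);


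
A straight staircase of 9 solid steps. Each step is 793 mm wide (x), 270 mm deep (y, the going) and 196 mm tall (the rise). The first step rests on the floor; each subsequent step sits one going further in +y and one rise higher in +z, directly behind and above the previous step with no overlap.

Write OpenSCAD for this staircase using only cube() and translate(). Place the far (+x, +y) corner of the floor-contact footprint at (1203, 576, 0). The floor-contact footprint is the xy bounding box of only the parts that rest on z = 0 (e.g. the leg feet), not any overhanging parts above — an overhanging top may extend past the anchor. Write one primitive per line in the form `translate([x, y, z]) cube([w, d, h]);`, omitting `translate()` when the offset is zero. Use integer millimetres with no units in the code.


translate([410, 306, 0]) cube([793, 270, 196]);
translate([410, 576, 196]) cube([793, 270, 196]);
translate([410, 846, 392]) cube([793, 270, 196]);
translate([410, 1116, 588]) cube([793, 270, 196]);
translate([410, 1386, 784]) cube([793, 270, 196]);
translate([410, 1656, 980]) cube([793, 270, 196]);
translate([410, 1926, 1176]) cube([793, 270, 196]);
translate([410, 2196, 1372]) cube([793, 270, 196]);
translate([410, 2466, 1568]) cube([793, 270, 196]);


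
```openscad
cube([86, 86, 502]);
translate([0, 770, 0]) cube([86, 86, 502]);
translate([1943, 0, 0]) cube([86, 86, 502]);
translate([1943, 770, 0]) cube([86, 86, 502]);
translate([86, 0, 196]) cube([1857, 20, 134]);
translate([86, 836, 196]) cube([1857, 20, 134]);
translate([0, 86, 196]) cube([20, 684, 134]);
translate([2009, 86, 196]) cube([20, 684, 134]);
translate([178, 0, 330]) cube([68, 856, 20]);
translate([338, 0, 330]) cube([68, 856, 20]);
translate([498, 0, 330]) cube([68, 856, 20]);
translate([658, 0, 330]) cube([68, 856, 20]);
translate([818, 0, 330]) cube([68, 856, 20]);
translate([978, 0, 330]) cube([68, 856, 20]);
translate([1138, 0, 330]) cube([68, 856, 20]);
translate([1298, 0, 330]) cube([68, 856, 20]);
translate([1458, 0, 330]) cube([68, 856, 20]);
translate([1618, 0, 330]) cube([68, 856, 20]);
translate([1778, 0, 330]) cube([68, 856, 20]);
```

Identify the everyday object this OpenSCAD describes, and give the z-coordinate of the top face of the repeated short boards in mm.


A bed frame. The slat-top height is 350 mm.

Four posts, four rails, and a row of slats — a bed frame. Slats sit on the rails at z = 196 + 134 = 330; with slat thickness 20, the top is 350 mm.


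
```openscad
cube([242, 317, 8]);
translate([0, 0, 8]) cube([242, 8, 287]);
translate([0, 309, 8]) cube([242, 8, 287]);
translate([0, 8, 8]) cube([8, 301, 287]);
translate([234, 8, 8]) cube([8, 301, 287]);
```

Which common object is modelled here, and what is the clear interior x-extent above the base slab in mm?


An open box. The internal width is 226 mm.

A 242×317 base slab with four walls standing on it — an open box. The base is 242 mm wide and the walls are 8 mm thick, so the internal width is 242 − 2 × 8 = 226 mm.


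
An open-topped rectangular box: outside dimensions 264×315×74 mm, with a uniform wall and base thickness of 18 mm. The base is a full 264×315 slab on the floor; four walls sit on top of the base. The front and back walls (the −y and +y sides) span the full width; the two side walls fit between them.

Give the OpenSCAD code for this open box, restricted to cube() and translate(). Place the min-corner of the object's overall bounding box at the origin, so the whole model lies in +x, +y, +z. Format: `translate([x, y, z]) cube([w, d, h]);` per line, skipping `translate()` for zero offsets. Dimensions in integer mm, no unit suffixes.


cube([264, 315, 18]);
translate([0, 0, 18]) cube([264, 18, 56]);
translate([0, 297, 18]) cube([264, 18, 56]);
translate([0, 18, 18]) cube([18, 279, 56]);
translate([246, 18, 18]) cube([18, 279, 56]);


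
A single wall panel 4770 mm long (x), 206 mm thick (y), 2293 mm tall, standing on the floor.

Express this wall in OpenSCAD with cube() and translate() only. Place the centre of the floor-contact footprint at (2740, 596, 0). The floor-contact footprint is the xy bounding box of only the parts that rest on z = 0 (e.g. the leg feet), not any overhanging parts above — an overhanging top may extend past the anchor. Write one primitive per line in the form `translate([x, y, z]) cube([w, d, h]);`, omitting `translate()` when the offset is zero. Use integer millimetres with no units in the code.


translate([355, 493, 0]) cube([4770, 206, 2293]);


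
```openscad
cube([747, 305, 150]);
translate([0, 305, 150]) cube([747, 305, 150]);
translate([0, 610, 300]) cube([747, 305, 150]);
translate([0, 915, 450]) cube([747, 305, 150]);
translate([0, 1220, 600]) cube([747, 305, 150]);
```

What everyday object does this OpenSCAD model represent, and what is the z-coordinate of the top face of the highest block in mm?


A staircase. The total rise is 750 mm.

5 identical blocks, each offset up and back from the previous — a staircase. Each step is 150 mm tall and there are 5 of them, so the total rise is 5 × 150 = 750 mm.


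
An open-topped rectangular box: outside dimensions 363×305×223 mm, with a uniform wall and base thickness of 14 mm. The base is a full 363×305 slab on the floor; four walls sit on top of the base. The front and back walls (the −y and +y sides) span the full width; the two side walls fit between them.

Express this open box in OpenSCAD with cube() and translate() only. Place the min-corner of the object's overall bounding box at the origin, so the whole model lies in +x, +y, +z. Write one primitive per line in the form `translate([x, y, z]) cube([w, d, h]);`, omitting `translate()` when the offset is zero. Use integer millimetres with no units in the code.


cube([363, 305, 14]);
translate([0, 0, 14]) cube([363, 14, 209]);
translate([0, 291, 14]) cube([363, 14, 209]);
translate([0, 14, 14]) cube([14, 277, 209]);
translate([349, 14, 14]) cube([14, 277, 209]);


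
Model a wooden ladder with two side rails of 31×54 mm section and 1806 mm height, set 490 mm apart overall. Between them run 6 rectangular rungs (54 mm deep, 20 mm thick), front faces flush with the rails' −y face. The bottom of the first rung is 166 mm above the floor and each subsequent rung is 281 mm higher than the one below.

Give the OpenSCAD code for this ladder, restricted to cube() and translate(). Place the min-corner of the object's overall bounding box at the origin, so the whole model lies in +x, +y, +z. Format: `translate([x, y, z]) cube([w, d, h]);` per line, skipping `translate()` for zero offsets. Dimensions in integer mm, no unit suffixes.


// rung span = 490 - 2*31 = 428
// rung[k] z = 166 + k*281
cube([31, 54, 1806]);
translate([459, 0, 0]) cube([31, 54, 1806]);
translate([31, 0, 166]) cube([428, 54, 20]);
translate([31, 0, 447]) cube([428, 54, 20]);
translate([31, 0, 728]) cube([428, 54, 20]);
translate([31, 0, 1009]) cube([428, 54, 20]);
translate([31, 0, 1290]) cube([428, 54, 20]);
translate([31, 0, 1571]) cube([428, 54, 20]);


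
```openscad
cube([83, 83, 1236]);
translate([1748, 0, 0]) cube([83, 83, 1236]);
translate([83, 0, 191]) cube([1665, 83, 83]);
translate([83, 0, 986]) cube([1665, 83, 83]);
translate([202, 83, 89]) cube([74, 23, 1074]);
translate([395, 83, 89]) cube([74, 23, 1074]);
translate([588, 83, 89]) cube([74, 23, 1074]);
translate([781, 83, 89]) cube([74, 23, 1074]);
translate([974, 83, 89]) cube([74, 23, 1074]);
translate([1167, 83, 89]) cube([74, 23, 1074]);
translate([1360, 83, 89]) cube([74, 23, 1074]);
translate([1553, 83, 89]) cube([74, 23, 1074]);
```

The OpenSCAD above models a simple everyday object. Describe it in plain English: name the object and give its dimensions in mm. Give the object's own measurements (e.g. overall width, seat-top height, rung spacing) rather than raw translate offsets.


A fence section. Two 83×83 mm posts, 1236 mm tall, stand on the floor with a clear span of 1665 mm between their inner faces. Two horizontal rails of 83×83 mm section span the gap between the posts with their undersides at z = 191 mm and z = 986 mm, flush with the posts' −y face. 8 pickets, each 74 mm wide, 23 mm thick and 1074 mm tall, are fixed to the +y face of the rails with their bottoms at z = 89 mm, spaced across the span with a 119 mm gap after the −x post and between neighbouring pickets, with 121 mm left before the +x post.


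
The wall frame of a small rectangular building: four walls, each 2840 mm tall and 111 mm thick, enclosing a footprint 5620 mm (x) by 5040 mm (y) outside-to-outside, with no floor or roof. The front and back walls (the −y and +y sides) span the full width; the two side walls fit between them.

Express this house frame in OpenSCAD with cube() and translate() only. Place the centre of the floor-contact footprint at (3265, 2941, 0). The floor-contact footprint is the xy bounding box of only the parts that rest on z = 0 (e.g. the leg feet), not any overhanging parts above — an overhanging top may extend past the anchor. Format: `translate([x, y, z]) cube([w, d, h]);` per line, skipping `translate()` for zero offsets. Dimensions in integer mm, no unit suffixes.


translate([455, 421, 0]) cube([5620, 111, 2840]);
translate([455, 5350, 0]) cube([5620, 111, 2840]);
translate([455, 532, 0]) cube([111, 4818, 2840]);
translate([5964, 532, 0]) cube([111, 4818, 2840]);


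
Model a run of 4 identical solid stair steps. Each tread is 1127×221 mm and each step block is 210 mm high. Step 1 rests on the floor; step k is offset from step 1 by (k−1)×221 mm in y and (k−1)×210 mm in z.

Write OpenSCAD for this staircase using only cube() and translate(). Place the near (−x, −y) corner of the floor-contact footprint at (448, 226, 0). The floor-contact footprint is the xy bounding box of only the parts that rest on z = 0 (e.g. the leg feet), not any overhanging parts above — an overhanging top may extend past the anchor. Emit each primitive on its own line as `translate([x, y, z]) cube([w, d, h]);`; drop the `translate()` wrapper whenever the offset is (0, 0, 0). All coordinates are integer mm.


translate([448, 226, 0]) cube([1127, 221, 210]);
translate([448, 447, 210]) cube([1127, 221, 210]);
translate([448, 668, 420]) cube([1127, 221, 210]);
translate([448, 889, 630]) cube([1127, 221, 210]);


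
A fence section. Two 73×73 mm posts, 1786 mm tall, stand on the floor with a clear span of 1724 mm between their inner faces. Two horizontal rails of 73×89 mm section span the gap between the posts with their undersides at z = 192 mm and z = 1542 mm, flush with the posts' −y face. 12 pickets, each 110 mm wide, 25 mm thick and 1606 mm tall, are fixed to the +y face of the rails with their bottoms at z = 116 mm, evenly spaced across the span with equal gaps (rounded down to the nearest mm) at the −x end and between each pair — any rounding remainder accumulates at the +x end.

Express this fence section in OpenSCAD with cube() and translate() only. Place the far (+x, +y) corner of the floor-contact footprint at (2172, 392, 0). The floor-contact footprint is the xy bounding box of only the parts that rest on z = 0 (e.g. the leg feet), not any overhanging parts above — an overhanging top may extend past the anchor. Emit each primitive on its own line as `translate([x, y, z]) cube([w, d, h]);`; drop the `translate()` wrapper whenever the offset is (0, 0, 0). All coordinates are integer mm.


translate([302, 319, 0]) cube([73, 73, 1786]);
translate([2099, 319, 0]) cube([73, 73, 1786]);
translate([375, 319, 192]) cube([1724, 73, 89]);
translate([375, 319, 1542]) cube([1724, 73, 89]);
translate([406, 392, 116]) cube([110, 25, 1606]);
translate([547, 392, 116]) cube([110, 25, 1606]);
translate([688, 392, 116]) cube([110, 25, 1606]);
translate([829, 392, 116]) cube([110, 25, 1606]);
translate([970, 392, 116]) cube([110, 25, 1606]);
translate([1111, 392, 116]) cube([110, 25, 1606]);
translate([1252, 392, 116]) cube([110, 25, 1606]);
translate([1393, 392, 116]) cube([110, 25, 1606]);
translate([1534, 392, 116]) cube([110, 25, 1606]);
translate([1675, 392, 116]) cube([110, 25, 1606]);
translate([1816, 392, 116]) cube([110, 25, 1606]);
translate([1957, 392, 116]) cube([110, 25, 1606]);


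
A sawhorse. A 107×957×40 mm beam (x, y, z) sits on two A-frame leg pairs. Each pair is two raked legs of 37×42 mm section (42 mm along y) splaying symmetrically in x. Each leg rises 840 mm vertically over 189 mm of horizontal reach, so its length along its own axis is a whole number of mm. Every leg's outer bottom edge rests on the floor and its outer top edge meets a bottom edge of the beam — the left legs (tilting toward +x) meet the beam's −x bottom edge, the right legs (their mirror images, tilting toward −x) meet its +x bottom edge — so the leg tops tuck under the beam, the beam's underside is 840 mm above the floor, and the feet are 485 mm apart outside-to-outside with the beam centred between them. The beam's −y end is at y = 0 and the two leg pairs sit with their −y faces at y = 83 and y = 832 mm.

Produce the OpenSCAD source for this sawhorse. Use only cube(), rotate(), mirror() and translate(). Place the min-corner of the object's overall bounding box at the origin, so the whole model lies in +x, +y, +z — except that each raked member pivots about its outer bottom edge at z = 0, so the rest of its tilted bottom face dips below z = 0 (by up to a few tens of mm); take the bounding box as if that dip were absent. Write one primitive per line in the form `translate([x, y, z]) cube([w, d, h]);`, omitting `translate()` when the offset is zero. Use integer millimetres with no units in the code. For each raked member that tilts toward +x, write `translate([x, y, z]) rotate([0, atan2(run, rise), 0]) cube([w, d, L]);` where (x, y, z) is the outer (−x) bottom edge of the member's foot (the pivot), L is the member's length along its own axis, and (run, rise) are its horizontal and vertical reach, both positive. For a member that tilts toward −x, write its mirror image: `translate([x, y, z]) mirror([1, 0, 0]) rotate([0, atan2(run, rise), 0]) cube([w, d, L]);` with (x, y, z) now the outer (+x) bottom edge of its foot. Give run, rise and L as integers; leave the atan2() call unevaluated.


// leg length = √(189² + 840²) = 861
// right-leg outer foot x = 2·189 + 107 = 485
// beam min-corner = (189, 0, 840)
translate([189, 0, 840]) cube([107, 957, 40]);
translate([0, 83, 0]) rotate([0, atan2(189, 840), 0]) cube([37, 42, 861]);
translate([485, 83, 0]) mirror([1, 0, 0]) rotate([0, atan2(189, 840), 0]) cube([37, 42, 861]);
translate([0, 832, 0]) rotate([0, atan2(189, 840), 0]) cube([37, 42, 861]);
translate([485, 832, 0]) mirror([1, 0, 0]) rotate([0, atan2(189, 840), 0]) cube([37, 42, 861]);


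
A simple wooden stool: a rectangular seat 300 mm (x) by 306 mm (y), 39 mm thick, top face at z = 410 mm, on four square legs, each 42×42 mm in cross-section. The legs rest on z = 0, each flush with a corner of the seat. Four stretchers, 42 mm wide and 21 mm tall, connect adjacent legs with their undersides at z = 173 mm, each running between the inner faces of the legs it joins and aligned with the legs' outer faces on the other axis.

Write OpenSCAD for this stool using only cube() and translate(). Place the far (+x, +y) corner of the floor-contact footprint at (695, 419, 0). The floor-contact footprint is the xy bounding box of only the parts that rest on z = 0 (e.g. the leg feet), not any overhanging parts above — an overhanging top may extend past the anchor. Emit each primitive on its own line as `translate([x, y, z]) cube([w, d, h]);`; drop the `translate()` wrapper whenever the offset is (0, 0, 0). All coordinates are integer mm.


// leg_h = 410 - 39 = 371
// stretcher span = 300 - 2*42 = 216
translate([395, 113, 371]) cube([300, 306, 39]);
translate([395, 113, 0]) cube([42, 42, 371]);
translate([653, 113, 0]) cube([42, 42, 371]);
translate([395, 377, 0]) cube([42, 42, 371]);
translate([653, 377, 0]) cube([42, 42, 371]);
translate([437, 113, 173]) cube([216, 42, 21]);
translate([437, 377, 173]) cube([216, 42, 21]);
translate([395, 155, 173]) cube([42, 222, 21]);
translate([653, 155, 173]) cube([42, 222, 21]);


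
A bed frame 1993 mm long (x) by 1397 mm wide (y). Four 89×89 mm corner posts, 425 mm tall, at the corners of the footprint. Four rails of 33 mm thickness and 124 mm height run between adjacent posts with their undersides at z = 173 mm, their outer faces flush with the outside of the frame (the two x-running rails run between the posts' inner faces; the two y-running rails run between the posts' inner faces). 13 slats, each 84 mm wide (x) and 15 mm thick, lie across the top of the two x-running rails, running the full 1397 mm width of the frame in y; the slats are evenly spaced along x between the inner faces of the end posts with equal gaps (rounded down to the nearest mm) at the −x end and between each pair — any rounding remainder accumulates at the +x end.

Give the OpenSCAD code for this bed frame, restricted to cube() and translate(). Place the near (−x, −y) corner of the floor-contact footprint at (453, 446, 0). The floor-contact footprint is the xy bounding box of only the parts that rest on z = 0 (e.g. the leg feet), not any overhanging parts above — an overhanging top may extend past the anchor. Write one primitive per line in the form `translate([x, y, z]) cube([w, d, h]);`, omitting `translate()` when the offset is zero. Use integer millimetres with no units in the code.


translate([453, 446, 0]) cube([89, 89, 425]);
translate([453, 1754, 0]) cube([89, 89, 425]);
translate([2357, 446, 0]) cube([89, 89, 425]);
translate([2357, 1754, 0]) cube([89, 89, 425]);
translate([542, 446, 173]) cube([1815, 33, 124]);
translate([542, 1810, 173]) cube([1815, 33, 124]);
translate([453, 535, 173]) cube([33, 1219, 124]);
translate([2413, 535, 173]) cube([33, 1219, 124]);
translate([593, 446, 297]) cube([84, 1397, 15]);
translate([728, 446, 297]) cube([84, 1397, 15]);
translate([863, 446, 297]) cube([84, 1397, 15]);
translate([998, 446, 297]) cube([84, 1397, 15]);
translate([1133, 446, 297]) cube([84, 1397, 15]);
translate([1268, 446, 297]) cube([84, 1397, 15]);
translate([1403, 446, 297]) cube([84, 1397, 15]);
translate([1538, 446, 297]) cube([84, 1397, 15]);
translate([1673, 446, 297]) cube([84, 1397, 15]);
translate([1808, 446, 297]) cube([84, 1397, 15]);
translate([1943, 446, 297]) cube([84, 1397, 15]);
translate([2078, 446, 297]) cube([84, 1397, 15]);
translate([2213, 446, 297]) cube([84, 1397, 15]);


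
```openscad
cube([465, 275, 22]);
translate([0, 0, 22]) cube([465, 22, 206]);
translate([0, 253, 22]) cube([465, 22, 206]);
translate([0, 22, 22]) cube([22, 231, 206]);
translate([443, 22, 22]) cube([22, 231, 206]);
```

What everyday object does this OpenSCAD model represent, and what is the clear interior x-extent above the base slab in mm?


An open box. The internal width is 421 mm.

A 465×275 base slab with four walls standing on it — an open box. The base is 465 mm wide and the walls are 22 mm thick, so the internal width is 465 − 2 × 22 = 421 mm.


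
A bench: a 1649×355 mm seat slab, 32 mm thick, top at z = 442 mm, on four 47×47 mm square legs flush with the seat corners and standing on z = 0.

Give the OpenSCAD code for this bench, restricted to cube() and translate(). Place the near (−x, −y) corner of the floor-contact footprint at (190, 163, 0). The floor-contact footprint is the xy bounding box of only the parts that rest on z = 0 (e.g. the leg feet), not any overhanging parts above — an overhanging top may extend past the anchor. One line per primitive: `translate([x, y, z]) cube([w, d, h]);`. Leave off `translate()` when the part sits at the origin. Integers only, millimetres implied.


// leg_h = 442 − 32 = 410
translate([190, 163, 410]) cube([1649, 355, 32]);
translate([190, 163, 0]) cube([47, 47, 410]);
translate([190, 471, 0]) cube([47, 47, 410]);
translate([1792, 163, 0]) cube([47, 47, 410]);
translate([1792, 471, 0]) cube([47, 47, 410]);


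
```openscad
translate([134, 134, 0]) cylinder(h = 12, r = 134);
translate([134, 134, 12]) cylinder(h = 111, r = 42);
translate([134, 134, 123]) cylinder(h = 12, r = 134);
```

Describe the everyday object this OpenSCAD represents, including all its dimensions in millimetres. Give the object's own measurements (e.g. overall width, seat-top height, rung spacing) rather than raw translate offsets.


A spool: two coaxial disc flanges of radius 134 mm and thickness 12 mm, joined by a core cylinder of radius 42 mm and height 111 mm. The lower flange rests on z = 0 and the three cylinders share a vertical axis.


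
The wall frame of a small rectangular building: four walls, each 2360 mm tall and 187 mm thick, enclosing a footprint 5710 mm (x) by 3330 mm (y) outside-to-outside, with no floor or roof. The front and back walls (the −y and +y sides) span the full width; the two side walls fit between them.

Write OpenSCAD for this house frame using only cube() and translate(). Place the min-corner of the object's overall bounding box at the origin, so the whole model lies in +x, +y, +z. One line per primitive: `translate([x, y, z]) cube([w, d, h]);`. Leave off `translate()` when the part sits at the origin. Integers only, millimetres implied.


cube([5710, 187, 2360]);
translate([0, 3143, 0]) cube([5710, 187, 2360]);
translate([0, 187, 0]) cube([187, 2956, 2360]);
translate([5523, 187, 0]) cube([187, 2956, 2360]);


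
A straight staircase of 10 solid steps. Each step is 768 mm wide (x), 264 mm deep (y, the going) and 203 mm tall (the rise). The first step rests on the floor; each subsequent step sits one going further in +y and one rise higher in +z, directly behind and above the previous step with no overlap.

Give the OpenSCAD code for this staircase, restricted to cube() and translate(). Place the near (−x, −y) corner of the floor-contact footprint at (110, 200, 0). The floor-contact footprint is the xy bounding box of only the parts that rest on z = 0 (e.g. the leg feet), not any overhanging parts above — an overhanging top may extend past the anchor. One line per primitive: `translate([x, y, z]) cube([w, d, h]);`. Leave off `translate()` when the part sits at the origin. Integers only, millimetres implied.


translate([110, 200, 0]) cube([768, 264, 203]);
translate([110, 464, 203]) cube([768, 264, 203]);
translate([110, 728, 406]) cube([768, 264, 203]);
translate([110, 992, 609]) cube([768, 264, 203]);
translate([110, 1256, 812]) cube([768, 264, 203]);
translate([110, 1520, 1015]) cube([768, 264, 203]);
translate([110, 1784, 1218]) cube([768, 264, 203]);
translate([110, 2048, 1421]) cube([768, 264, 203]);
translate([110, 2312, 1624]) cube([768, 264, 203]);
translate([110, 2576, 1827]) cube([768, 264, 203]);


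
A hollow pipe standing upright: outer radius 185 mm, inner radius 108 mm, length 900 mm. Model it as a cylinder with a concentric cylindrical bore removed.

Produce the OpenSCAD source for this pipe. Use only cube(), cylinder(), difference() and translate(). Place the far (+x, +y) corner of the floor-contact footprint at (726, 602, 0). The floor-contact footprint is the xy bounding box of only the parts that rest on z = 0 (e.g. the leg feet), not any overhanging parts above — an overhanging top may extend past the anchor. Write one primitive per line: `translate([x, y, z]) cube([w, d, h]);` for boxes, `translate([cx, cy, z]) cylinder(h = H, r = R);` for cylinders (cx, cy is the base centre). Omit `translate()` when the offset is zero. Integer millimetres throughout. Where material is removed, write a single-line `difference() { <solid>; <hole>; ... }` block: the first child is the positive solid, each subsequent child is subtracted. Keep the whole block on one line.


difference() { translate([541, 417, 0]) cylinder(h = 900, r = 185); translate([541, 417, 0]) cylinder(h = 900, r = 108); }
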